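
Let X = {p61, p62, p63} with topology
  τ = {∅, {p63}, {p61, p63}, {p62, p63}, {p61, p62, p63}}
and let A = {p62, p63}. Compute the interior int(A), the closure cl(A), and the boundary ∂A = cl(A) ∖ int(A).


int(A) = {p62, p63}, cl(A) = {p61, p62, p63}, ∂A = {p61}.

Closed sets in (X, τ) are complements of opens:
  closed(X, τ) = {∅, {p61}, {p62}, {p61, p62}, {p61, p62, p63}}.
int(A) = ⋃ {U ∈ τ : U ⊆ A}. Opens contained in A: ∅, {p63}, {p62, p63}.
Taking the union of these: int(A) = {p62, p63}.
cl(A) = ⋂ {C closed : A ⊆ C}. Closed sets containing A: {p61, p62, p63}.
Intersecting these: cl(A) = {p61, p62, p63}.
∂A = cl(A) ∖ int(A) = {p61, p62, p63} ∖ {p62, p63} = {p61}.


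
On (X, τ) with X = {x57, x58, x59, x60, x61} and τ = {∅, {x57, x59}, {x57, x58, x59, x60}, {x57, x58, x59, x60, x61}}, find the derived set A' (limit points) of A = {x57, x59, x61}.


A' = {x57, x58, x59, x60, x61}

For each x ∈ X, list the open sets U ∈ τ with x ∈ U, then check whether U ∩ (A ∖ {x}) ≠ ∅ for every such U.
  x = x57: opens ∋ x are {x57, x59}, {x57, x58, x59, x60}, {x57, x58, x59, x60, x61}; each meets A ∖ {x57}, so x IS a limit point.
  x = x58: opens ∋ x are {x57, x58, x59, x60}, {x57, x58, x59, x60, x61}; each meets A ∖ {x58}, so x IS a limit point.
  x = x59: opens ∋ x are {x57, x59}, {x57, x58, x59, x60}, {x57, x58, x59, x60, x61}; each meets A ∖ {x59}, so x IS a limit point.
  x = x60: opens ∋ x are {x57, x58, x59, x60}, {x57, x58, x59, x60, x61}; each meets A ∖ {x60}, so x IS a limit point.
  x = x61: opens ∋ x are {x57, x58, x59, x60, x61}; each meets A ∖ {x61}, so x IS a limit point.
Collecting: A' = {x57, x58, x59, x60, x61}.


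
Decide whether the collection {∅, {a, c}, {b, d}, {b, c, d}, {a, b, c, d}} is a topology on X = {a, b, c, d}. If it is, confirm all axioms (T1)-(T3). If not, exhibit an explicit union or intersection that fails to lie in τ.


τ is NOT a topology on X.

Axiom (T1): ∅ ∈ τ? Yes; X ∈ τ? Yes.
Axiom (T2/T3): check pairwise unions and intersections of members of τ.
Counterexample for (T3): {a, c} ∩ {b, c, d} = {c} ∉ τ. Therefore τ is NOT a topology.


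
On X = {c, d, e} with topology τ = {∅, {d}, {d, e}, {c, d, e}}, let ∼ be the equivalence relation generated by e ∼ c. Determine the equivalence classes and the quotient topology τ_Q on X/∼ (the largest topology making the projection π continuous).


X/∼ = {[c=e], [d]}; |τ_Q| = 3.

Equivalence classes: [c=e], [d].
Quotient map π: X → X/∼ sends c ↦ [c=e], d ↦ [d], e ↦ [c=e].
For each subset V ⊆ X/∼, compute π^{-1}(V) ⊆ X and check whether π^{-1}(V) ∈ τ. V is open in τ_Q iff π^{-1}(V) ∈ τ.
  V = {}: π^{-1}(V) = ∅ ∈ τ ✓.
  V = {[c=e]}: π^{-1}(V) = {c, e} ∉ τ ✗.
  V = {[d]}: π^{-1}(V) = {d} ∈ τ ✓.
  V = {[c=e], [d]}: π^{-1}(V) = {c, d, e} ∈ τ ✓.
Open sets in the quotient: τ_Q = {{}, {[d]}, {[c=e], [d]}} (3 elements).


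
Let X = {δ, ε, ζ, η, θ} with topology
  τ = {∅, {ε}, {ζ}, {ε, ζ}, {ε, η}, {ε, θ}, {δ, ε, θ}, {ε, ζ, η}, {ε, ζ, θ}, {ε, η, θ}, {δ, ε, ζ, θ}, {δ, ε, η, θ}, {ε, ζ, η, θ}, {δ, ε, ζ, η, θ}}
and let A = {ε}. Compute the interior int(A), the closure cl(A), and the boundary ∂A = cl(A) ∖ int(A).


int(A) = {ε}, cl(A) = {δ, ε, η, θ}, ∂A = {δ, η, θ}.

Closed sets in (X, τ) are complements of opens:
  closed(X, τ) = {∅, {δ}, {ζ}, {η}, {δ, ζ}, {δ, η}, {δ, θ}, {ζ, η}, {δ, ζ, η}, {δ, ζ, θ}, {δ, η, θ}, {δ, ε, η, θ}, {δ, ζ, η, θ}, {δ, ε, ζ, η, θ}}.
int(A) = ⋃ {U ∈ τ : U ⊆ A}. Opens contained in A: ∅, {ε}.
Taking the union of these: int(A) = {ε}.
cl(A) = ⋂ {C closed : A ⊆ C}. Closed sets containing A: {δ, ε, η, θ}, {δ, ε, ζ, η, θ}.
Intersecting these: cl(A) = {δ, ε, η, θ}.
∂A = cl(A) ∖ int(A) = {δ, ε, η, θ} ∖ {ε} = {δ, η, θ}.


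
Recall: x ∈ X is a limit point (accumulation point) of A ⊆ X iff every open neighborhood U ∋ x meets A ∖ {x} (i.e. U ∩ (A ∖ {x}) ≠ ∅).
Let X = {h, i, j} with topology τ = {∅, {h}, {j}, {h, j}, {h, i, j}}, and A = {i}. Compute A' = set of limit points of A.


A' = ∅

For each x ∈ X, list the open sets U ∈ τ with x ∈ U, then check whether U ∩ (A ∖ {x}) ≠ ∅ for every such U.
  x = h: open {h} ∋ x has {h} ∩ (A ∖ {h}) = ∅, so x is NOT a limit point.
  x = i: open {h, i, j} ∋ x has {h, i, j} ∩ (A ∖ {i}) = ∅, so x is NOT a limit point.
  x = j: open {j} ∋ x has {j} ∩ (A ∖ {j}) = ∅, so x is NOT a limit point.
Collecting: A' = ∅.


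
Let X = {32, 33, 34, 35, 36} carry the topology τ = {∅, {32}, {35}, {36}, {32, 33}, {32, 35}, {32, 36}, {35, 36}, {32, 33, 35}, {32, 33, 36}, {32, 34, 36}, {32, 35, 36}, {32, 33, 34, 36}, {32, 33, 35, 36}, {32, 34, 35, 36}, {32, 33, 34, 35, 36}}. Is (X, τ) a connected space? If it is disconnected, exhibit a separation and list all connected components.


(X, τ) is disconnected; components = [{35}, {32, 33, 34, 36}].

Find clopen sets (U ∈ τ with X ∖ U ∈ τ):
  U = ∅, X ∖ U = {32, 33, 34, 35, 36} — both open, so U is clopen.
  U = {35}, X ∖ U = {32, 33, 34, 36} — both open, so U is clopen.
  U = {32, 33, 34, 36}, X ∖ U = {35} — both open, so U is clopen.
  U = {32, 33, 34, 35, 36}, X ∖ U = ∅ — both open, so U is clopen.
Nontrivial clopen(s) exist: e.g. {35}. So (X, τ) is disconnected.
Compute connected components by grouping points that agree on all clopens:
  component: {35}
  component: {32, 33, 34, 36}


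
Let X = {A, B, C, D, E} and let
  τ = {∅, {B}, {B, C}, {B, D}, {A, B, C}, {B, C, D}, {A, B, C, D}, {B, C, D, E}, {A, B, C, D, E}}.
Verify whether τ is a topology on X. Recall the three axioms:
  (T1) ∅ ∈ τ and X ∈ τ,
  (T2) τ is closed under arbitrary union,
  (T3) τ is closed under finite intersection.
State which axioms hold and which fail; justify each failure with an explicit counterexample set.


τ IS a topology on X.

Axiom (T1): ∅ ∈ τ? Yes; X ∈ τ? Yes.
Axiom (T2/T3): check pairwise unions and intersections of members of τ.
All pairwise intersections and unions checked — each lies in τ. Therefore τ satisfies (T1), (T2), (T3): it IS a topology on X.


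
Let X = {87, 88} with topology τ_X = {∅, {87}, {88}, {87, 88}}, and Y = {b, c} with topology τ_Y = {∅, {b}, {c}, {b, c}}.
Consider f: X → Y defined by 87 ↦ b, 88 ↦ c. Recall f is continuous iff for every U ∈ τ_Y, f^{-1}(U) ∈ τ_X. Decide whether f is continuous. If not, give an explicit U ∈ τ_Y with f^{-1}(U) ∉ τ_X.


f IS continuous.

Compute f^{-1}(U) for each U ∈ τ_Y:
  U = ∅: f^{-1}(U) = ∅ ∈ τ_X ✓.
  U = {b}: f^{-1}(U) = {87} ∈ τ_X ✓.
  U = {c}: f^{-1}(U) = {88} ∈ τ_X ✓.
  U = {b, c}: f^{-1}(U) = {87, 88} ∈ τ_X ✓.
Every preimage lies in τ_X, so f IS continuous.


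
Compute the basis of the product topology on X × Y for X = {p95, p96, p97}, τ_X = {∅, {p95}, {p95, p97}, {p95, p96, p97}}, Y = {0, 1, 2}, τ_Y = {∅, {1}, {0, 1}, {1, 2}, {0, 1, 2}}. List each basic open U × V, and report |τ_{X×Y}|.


Basis B = {∅ × ∅, {p95} × {1}, {p95} × {0, 1}, {p95} × {1, 2}, {p95, p97} × {1}, {p95} × {0, 1, 2}, {p95, p96, p97} × {1}, {p95, p97} × {0, 1}, {p95, p97} × {1, 2}, {p95, p97} × {0, 1, 2}, {p95, p96, p97} × {0, 1}, {p95, p96, p97} × {1, 2}, {p95, p96, p97} × {0, 1, 2}}; |τ_{X×Y}| = 30.

Enumerate products U × V with U ∈ τ_X, V ∈ τ_Y (deduplicated):
  ∅ × ∅ = {} (∅)
  {p95} × {1} = {(p95,1)}
  {p95} × {0, 1} = {(p95,0), (p95,1)}
  {p95} × {1, 2} = {(p95,1), (p95,2)}
  {p95, p97} × {1} = {(p95,1), (p97,1)}
  {p95} × {0, 1, 2} = {(p95,0), (p95,1), (p95,2)}
  {p95, p96, p97} × {1} = {(p95,1), (p96,1), (p97,1)}
  {p95, p97} × {0, 1} = {(p95,0), (p95,1), (p97,0), (p97,1)}
  {p95, p97} × {1, 2} = {(p95,1), (p95,2), (p97,1), (p97,2)}
  {p95, p97} × {0, 1, 2} = {(p95,0), (p95,1), (p95,2), (p97,0), (p97,1), (p97,2)}
  {p95, p96, p97} × {0, 1} = {(p95,0), (p95,1), (p96,0), (p96,1), (p97,0), (p97,1)}
  {p95, p96, p97} × {1, 2} = {(p95,1), (p95,2), (p96,1), (p96,2), (p97,1), (p97,2)}
  {p95, p96, p97} × {0, 1, 2} = {(p95,0), (p95,1), (p95,2), (p96,0), (p96,1), (p96,2), (p97,0), (p97,1), (p97,2)}
These 13 distinct sets form the basis B.
Close under arbitrary unions to get τ_{X×Y}; counting gives |τ_{X×Y}| = 30.


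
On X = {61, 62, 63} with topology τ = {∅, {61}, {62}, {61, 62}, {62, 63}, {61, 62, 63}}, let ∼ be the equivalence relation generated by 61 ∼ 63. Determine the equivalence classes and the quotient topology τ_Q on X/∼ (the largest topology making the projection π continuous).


X/∼ = {[61=63], [62]}; |τ_Q| = 3.

Equivalence classes: [61=63], [62].
Quotient map π: X → X/∼ sends 61 ↦ [61=63], 62 ↦ [62], 63 ↦ [61=63].
For each subset V ⊆ X/∼, compute π^{-1}(V) ⊆ X and check whether π^{-1}(V) ∈ τ. V is open in τ_Q iff π^{-1}(V) ∈ τ.
  V = {}: π^{-1}(V) = ∅ ∈ τ ✓.
  V = {[61=63]}: π^{-1}(V) = {61, 63} ∉ τ ✗.
  V = {[62]}: π^{-1}(V) = {62} ∈ τ ✓.
  V = {[61=63], [62]}: π^{-1}(V) = {61, 62, 63} ∈ τ ✓.
Open sets in the quotient: τ_Q = {{}, {[62]}, {[61=63], [62]}} (3 elements).


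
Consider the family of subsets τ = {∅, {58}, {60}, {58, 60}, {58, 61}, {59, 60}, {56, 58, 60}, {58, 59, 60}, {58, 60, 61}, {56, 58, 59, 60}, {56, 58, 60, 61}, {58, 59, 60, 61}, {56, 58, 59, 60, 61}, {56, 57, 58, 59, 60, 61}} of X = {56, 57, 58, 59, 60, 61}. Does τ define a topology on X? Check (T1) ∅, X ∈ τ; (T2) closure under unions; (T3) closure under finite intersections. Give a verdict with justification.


τ IS a topology on X.

Axiom (T1): ∅ ∈ τ? Yes; X ∈ τ? Yes.
Axiom (T2/T3): check pairwise unions and intersections of members of τ.
All pairwise intersections and unions checked — each lies in τ. Therefore τ satisfies (T1), (T2), (T3): it IS a topology on X.


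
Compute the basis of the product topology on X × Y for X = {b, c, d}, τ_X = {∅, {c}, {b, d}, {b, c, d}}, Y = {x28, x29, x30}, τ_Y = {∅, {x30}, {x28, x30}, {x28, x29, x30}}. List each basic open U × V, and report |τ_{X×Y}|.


Basis B = {∅ × ∅, {c} × {x30}, {b, d} × {x30}, {c} × {x28, x30}, {b, c, d} × {x30}, {c} × {x28, x29, x30}, {b, d} × {x28, x30}, {b, d} × {x28, x29, x30}, {b, c, d} × {x28, x30}, {b, c, d} × {x28, x29, x30}}; |τ_{X×Y}| = 16.

Enumerate products U × V with U ∈ τ_X, V ∈ τ_Y (deduplicated):
  ∅ × ∅ = {} (∅)
  {c} × {x30} = {(c,x30)}
  {b, d} × {x30} = {(b,x30), (d,x30)}
  {c} × {x28, x30} = {(c,x28), (c,x30)}
  {b, c, d} × {x30} = {(b,x30), (c,x30), (d,x30)}
  {c} × {x28, x29, x30} = {(c,x28), (c,x29), (c,x30)}
  {b, d} × {x28, x30} = {(b,x28), (b,x30), (d,x28), (d,x30)}
  {b, d} × {x28, x29, x30} = {(b,x28), (b,x29), (b,x30), (d,x28), (d,x29), (d,x30)}
  {b, c, d} × {x28, x30} = {(b,x28), (b,x30), (c,x28), (c,x30), (d,x28), (d,x30)}
  {b, c, d} × {x28, x29, x30} = {(b,x28), (b,x29), (b,x30), (c,x28), (c,x29), (c,x30), (d,x28), (d,x29), (d,x30)}
These 10 distinct sets form the basis B.
Close under arbitrary unions to get τ_{X×Y}; counting gives |τ_{X×Y}| = 16.


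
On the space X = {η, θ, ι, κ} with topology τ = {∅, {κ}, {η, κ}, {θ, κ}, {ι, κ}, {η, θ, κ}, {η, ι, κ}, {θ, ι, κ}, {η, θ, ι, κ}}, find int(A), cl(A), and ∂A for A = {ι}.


int(A) = ∅, cl(A) = {ι}, ∂A = {ι}.

Closed sets in (X, τ) are complements of opens:
  closed(X, τ) = {∅, {η}, {θ}, {ι}, {η, θ}, {η, ι}, {θ, ι}, {η, θ, ι}, {η, θ, ι, κ}}.
int(A) = ⋃ {U ∈ τ : U ⊆ A}. Opens contained in A: ∅.
Taking the union of these: int(A) = ∅.
cl(A) = ⋂ {C closed : A ⊆ C}. Closed sets containing A: {ι}, {η, ι}, {θ, ι}, {η, θ, ι}, {η, θ, ι, κ}.
Intersecting these: cl(A) = {ι}.
∂A = cl(A) ∖ int(A) = {ι} ∖ ∅ = {ι}.


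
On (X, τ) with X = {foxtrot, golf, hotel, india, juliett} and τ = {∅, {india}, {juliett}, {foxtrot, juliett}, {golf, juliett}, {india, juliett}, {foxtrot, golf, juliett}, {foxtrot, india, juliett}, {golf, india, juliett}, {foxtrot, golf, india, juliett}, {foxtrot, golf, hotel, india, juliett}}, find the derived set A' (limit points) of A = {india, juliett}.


A' = {foxtrot, golf, hotel}

For each x ∈ X, list the open sets U ∈ τ with x ∈ U, then check whether U ∩ (A ∖ {x}) ≠ ∅ for every such U.
  x = foxtrot: opens ∋ x are {foxtrot, juliett}, {foxtrot, golf, juliett}, {foxtrot, india, juliett}, {foxtrot, golf, india, juliett}, {foxtrot, golf, hotel, india, juliett}; each meets A ∖ {foxtrot}, so x IS a limit point.
  x = golf: opens ∋ x are {golf, juliett}, {foxtrot, golf, juliett}, {golf, india, juliett}, {foxtrot, golf, india, juliett}, {foxtrot, golf, hotel, india, juliett}; each meets A ∖ {golf}, so x IS a limit point.
  x = hotel: opens ∋ x are {foxtrot, golf, hotel, india, juliett}; each meets A ∖ {hotel}, so x IS a limit point.
  x = india: open {india} ∋ x has {india} ∩ (A ∖ {india}) = ∅, so x is NOT a limit point.
  x = juliett: open {juliett} ∋ x has {juliett} ∩ (A ∖ {juliett}) = ∅, so x is NOT a limit point.
Collecting: A' = {foxtrot, golf, hotel}.


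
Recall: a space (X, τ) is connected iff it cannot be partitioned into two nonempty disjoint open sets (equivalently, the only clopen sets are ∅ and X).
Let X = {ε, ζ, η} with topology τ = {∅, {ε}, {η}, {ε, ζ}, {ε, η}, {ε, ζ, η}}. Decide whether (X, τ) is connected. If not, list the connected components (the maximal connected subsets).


(X, τ) is disconnected; components = [{η}, {ε, ζ}].

Find clopen sets (U ∈ τ with X ∖ U ∈ τ):
  U = ∅, X ∖ U = {ε, ζ, η} — both open, so U is clopen.
  U = {η}, X ∖ U = {ε, ζ} — both open, so U is clopen.
  U = {ε, ζ}, X ∖ U = {η} — both open, so U is clopen.
  U = {ε, ζ, η}, X ∖ U = ∅ — both open, so U is clopen.
Nontrivial clopen(s) exist: e.g. {ε, ζ}. So (X, τ) is disconnected.
Compute connected components by grouping points that agree on all clopens:
  component: {η}
  component: {ε, ζ}


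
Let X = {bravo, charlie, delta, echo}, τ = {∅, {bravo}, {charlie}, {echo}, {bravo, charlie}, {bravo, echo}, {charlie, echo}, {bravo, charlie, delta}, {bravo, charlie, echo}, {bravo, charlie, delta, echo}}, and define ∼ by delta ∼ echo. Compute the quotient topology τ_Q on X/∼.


X/∼ = {[bravo], [charlie], [delta=echo]}; |τ_Q| = 5.

Equivalence classes: [bravo], [charlie], [delta=echo].
Quotient map π: X → X/∼ sends bravo ↦ [bravo], charlie ↦ [charlie], delta ↦ [delta=echo], echo ↦ [delta=echo].
For each subset V ⊆ X/∼, compute π^{-1}(V) ⊆ X and check whether π^{-1}(V) ∈ τ. V is open in τ_Q iff π^{-1}(V) ∈ τ.
  V = {}: π^{-1}(V) = ∅ ∈ τ ✓.
  V = {[bravo]}: π^{-1}(V) = {bravo} ∈ τ ✓.
  V = {[charlie]}: π^{-1}(V) = {charlie} ∈ τ ✓.
  V = {[bravo], [charlie]}: π^{-1}(V) = {bravo, charlie} ∈ τ ✓.
  V = {[delta=echo]}: π^{-1}(V) = {delta, echo} ∉ τ ✗.
  V = {[bravo], [delta=echo]}: π^{-1}(V) = {bravo, delta, echo} ∉ τ ✗.
  V = {[charlie], [delta=echo]}: π^{-1}(V) = {charlie, delta, echo} ∉ τ ✗.
  V = {[bravo], [charlie], [delta=echo]}: π^{-1}(V) = {bravo, charlie, delta, echo} ∈ τ ✓.
Open sets in the quotient: τ_Q = {{}, {[bravo]}, {[charlie]}, {[bravo], [charlie]}, {[bravo], [charlie], [delta=echo]}} (5 elements).


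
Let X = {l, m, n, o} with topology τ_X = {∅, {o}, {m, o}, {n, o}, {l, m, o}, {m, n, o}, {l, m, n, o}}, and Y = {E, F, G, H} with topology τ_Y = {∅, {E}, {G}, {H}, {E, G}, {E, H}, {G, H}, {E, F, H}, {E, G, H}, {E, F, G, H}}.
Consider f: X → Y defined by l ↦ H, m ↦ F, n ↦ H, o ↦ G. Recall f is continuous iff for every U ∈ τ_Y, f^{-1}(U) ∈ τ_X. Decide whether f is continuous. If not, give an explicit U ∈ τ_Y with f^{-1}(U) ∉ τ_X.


f is NOT continuous.

Compute f^{-1}(U) for each U ∈ τ_Y:
  U = ∅: f^{-1}(U) = ∅ ∈ τ_X ✓.
  U = {E}: f^{-1}(U) = ∅ ∈ τ_X ✓.
  U = {G}: f^{-1}(U) = {o} ∈ τ_X ✓.
  U = {H}: f^{-1}(U) = {l, n} ∉ τ_X ✗.
  U = {E, G}: f^{-1}(U) = {o} ∈ τ_X ✓.
  U = {E, H}: f^{-1}(U) = {l, n} ∉ τ_X ✗.
  U = {G, H}: f^{-1}(U) = {l, n, o} ∉ τ_X ✗.
  U = {E, F, H}: f^{-1}(U) = {l, m, n} ∉ τ_X ✗.
  U = {E, G, H}: f^{-1}(U) = {l, n, o} ∉ τ_X ✗.
  U = {E, F, G, H}: f^{-1}(U) = {l, m, n, o} ∈ τ_X ✓.
Found U = {H} with f^{-1}(U) = {l, n} not in τ_X. Therefore f is NOT continuous.


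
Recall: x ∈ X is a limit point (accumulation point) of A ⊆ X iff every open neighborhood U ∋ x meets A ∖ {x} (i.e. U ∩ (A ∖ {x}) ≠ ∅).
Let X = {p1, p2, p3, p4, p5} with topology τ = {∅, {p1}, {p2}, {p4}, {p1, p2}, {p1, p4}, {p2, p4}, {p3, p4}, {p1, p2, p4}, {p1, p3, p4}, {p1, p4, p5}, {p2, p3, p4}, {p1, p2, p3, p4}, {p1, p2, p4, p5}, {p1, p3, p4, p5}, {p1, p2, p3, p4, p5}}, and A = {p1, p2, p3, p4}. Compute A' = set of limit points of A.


A' = {p3, p5}

For each x ∈ X, list the open sets U ∈ τ with x ∈ U, then check whether U ∩ (A ∖ {x}) ≠ ∅ for every such U.
  x = p1: open {p1} ∋ x has {p1} ∩ (A ∖ {p1}) = ∅, so x is NOT a limit point.
  x = p2: open {p2} ∋ x has {p2} ∩ (A ∖ {p2}) = ∅, so x is NOT a limit point.
  x = p3: opens ∋ x are {p3, p4}, {p1, p3, p4}, {p2, p3, p4}, {p1, p2, p3, p4}, {p1, p3, p4, p5}, {p1, p2, p3, p4, p5}; each meets A ∖ {p3}, so x IS a limit point.
  x = p4: open {p4} ∋ x has {p4} ∩ (A ∖ {p4}) = ∅, so x is NOT a limit point.
  x = p5: opens ∋ x are {p1, p4, p5}, {p1, p2, p4, p5}, {p1, p3, p4, p5}, {p1, p2, p3, p4, p5}; each meets A ∖ {p5}, so x IS a limit point.
Collecting: A' = {p3, p5}.


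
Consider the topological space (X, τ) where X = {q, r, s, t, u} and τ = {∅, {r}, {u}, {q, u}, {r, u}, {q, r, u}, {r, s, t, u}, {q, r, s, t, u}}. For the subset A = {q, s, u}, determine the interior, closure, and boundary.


int(A) = {q, u}, cl(A) = {q, s, t, u}, ∂A = {s, t}.

Closed sets in (X, τ) are complements of opens:
  closed(X, τ) = {∅, {q}, {s, t}, {q, s, t}, {r, s, t}, {q, r, s, t}, {q, s, t, u}, {q, r, s, t, u}}.
int(A) = ⋃ {U ∈ τ : U ⊆ A}. Opens contained in A: ∅, {u}, {q, u}.
Taking the union of these: int(A) = {q, u}.
cl(A) = ⋂ {C closed : A ⊆ C}. Closed sets containing A: {q, s, t, u}, {q, r, s, t, u}.
Intersecting these: cl(A) = {q, s, t, u}.
∂A = cl(A) ∖ int(A) = {q, s, t, u} ∖ {q, u} = {s, t}.


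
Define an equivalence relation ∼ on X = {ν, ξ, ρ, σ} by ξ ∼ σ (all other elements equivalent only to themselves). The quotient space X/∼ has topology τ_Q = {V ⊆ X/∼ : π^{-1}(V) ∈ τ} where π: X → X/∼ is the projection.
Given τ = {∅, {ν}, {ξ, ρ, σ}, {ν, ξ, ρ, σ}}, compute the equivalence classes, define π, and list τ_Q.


X/∼ = {[ν], [ξ=σ], [ρ]}; |τ_Q| = 4.

Equivalence classes: [ν], [ξ=σ], [ρ].
Quotient map π: X → X/∼ sends ν ↦ [ν], ξ ↦ [ξ=σ], ρ ↦ [ρ], σ ↦ [ξ=σ].
For each subset V ⊆ X/∼, compute π^{-1}(V) ⊆ X and check whether π^{-1}(V) ∈ τ. V is open in τ_Q iff π^{-1}(V) ∈ τ.
  V = {}: π^{-1}(V) = ∅ ∈ τ ✓.
  V = {[ν]}: π^{-1}(V) = {ν} ∈ τ ✓.
  V = {[ξ=σ]}: π^{-1}(V) = {ξ, σ} ∉ τ ✗.
  V = {[ν], [ξ=σ]}: π^{-1}(V) = {ν, ξ, σ} ∉ τ ✗.
  V = {[ρ]}: π^{-1}(V) = {ρ} ∉ τ ✗.
  V = {[ν], [ρ]}: π^{-1}(V) = {ν, ρ} ∉ τ ✗.
  V = {[ξ=σ], [ρ]}: π^{-1}(V) = {ξ, ρ, σ} ∈ τ ✓.
  V = {[ν], [ξ=σ], [ρ]}: π^{-1}(V) = {ν, ξ, ρ, σ} ∈ τ ✓.
Open sets in the quotient: τ_Q = {{}, {[ν]}, {[ξ=σ], [ρ]}, {[ν], [ξ=σ], [ρ]}} (4 elements).


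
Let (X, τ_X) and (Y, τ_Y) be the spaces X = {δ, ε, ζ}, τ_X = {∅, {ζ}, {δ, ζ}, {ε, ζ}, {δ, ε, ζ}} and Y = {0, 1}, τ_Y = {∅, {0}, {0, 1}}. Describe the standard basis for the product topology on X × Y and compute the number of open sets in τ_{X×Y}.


Basis B = {∅ × ∅, {ζ} × {0}, {δ, ζ} × {0}, {ε, ζ} × {0}, {ζ} × {0, 1}, {δ, ε, ζ} × {0}, {δ, ζ} × {0, 1}, {ε, ζ} × {0, 1}, {δ, ε, ζ} × {0, 1}}; |τ_{X×Y}| = 14.

Enumerate products U × V with U ∈ τ_X, V ∈ τ_Y (deduplicated):
  ∅ × ∅ = {} (∅)
  {ζ} × {0} = {(ζ,0)}
  {δ, ζ} × {0} = {(δ,0), (ζ,0)}
  {ε, ζ} × {0} = {(ε,0), (ζ,0)}
  {ζ} × {0, 1} = {(ζ,0), (ζ,1)}
  {δ, ε, ζ} × {0} = {(δ,0), (ε,0), (ζ,0)}
  {δ, ζ} × {0, 1} = {(δ,0), (δ,1), (ζ,0), (ζ,1)}
  {ε, ζ} × {0, 1} = {(ε,0), (ε,1), (ζ,0), (ζ,1)}
  {δ, ε, ζ} × {0, 1} = {(δ,0), (δ,1), (ε,0), (ε,1), (ζ,0), (ζ,1)}
These 9 distinct sets form the basis B.
Close under arbitrary unions to get τ_{X×Y}; counting gives |τ_{X×Y}| = 14.


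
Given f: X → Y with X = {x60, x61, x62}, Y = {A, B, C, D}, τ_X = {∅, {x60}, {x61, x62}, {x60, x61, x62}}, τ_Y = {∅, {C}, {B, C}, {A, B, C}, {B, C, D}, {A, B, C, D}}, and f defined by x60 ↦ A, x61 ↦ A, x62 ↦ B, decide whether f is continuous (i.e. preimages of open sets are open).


f is NOT continuous.

Compute f^{-1}(U) for each U ∈ τ_Y:
  U = ∅: f^{-1}(U) = ∅ ∈ τ_X ✓.
  U = {C}: f^{-1}(U) = ∅ ∈ τ_X ✓.
  U = {B, C}: f^{-1}(U) = {x62} ∉ τ_X ✗.
  U = {A, B, C}: f^{-1}(U) = {x60, x61, x62} ∈ τ_X ✓.
  U = {B, C, D}: f^{-1}(U) = {x62} ∉ τ_X ✗.
  U = {A, B, C, D}: f^{-1}(U) = {x60, x61, x62} ∈ τ_X ✓.
Found U = {B, C} with f^{-1}(U) = {x62} not in τ_X. Therefore f is NOT continuous.


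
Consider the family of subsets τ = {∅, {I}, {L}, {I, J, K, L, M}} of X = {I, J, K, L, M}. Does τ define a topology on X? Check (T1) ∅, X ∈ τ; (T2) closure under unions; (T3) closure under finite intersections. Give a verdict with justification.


τ is NOT a topology on X.

Axiom (T1): ∅ ∈ τ? Yes; X ∈ τ? Yes.
Axiom (T2/T3): check pairwise unions and intersections of members of τ.
Counterexample for (T2): {I} ∪ {L} = {I, L} ∉ τ. Therefore τ is NOT a topology.


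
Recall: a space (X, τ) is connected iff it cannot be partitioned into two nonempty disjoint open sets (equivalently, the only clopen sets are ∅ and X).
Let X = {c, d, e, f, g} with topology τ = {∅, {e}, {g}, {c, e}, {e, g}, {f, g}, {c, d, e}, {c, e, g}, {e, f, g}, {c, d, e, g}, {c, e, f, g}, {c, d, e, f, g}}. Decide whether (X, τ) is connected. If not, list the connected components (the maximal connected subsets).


(X, τ) is disconnected; components = [{f, g}, {c, d, e}].

Find clopen sets (U ∈ τ with X ∖ U ∈ τ):
  U = ∅, X ∖ U = {c, d, e, f, g} — both open, so U is clopen.
  U = {f, g}, X ∖ U = {c, d, e} — both open, so U is clopen.
  U = {c, d, e}, X ∖ U = {f, g} — both open, so U is clopen.
  U = {c, d, e, f, g}, X ∖ U = ∅ — both open, so U is clopen.
Nontrivial clopen(s) exist: e.g. {c, d, e}. So (X, τ) is disconnected.
Compute connected components by grouping points that agree on all clopens:
  component: {f, g}
  component: {c, d, e}


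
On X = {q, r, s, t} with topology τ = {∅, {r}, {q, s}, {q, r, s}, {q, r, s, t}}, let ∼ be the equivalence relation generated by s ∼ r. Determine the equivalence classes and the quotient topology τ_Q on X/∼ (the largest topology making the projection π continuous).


X/∼ = {[q], [r=s], [t]}; |τ_Q| = 3.

Equivalence classes: [q], [r=s], [t].
Quotient map π: X → X/∼ sends q ↦ [q], r ↦ [r=s], s ↦ [r=s], t ↦ [t].
For each subset V ⊆ X/∼, compute π^{-1}(V) ⊆ X and check whether π^{-1}(V) ∈ τ. V is open in τ_Q iff π^{-1}(V) ∈ τ.
  V = {}: π^{-1}(V) = ∅ ∈ τ ✓.
  V = {[q]}: π^{-1}(V) = {q} ∉ τ ✗.
  V = {[r=s]}: π^{-1}(V) = {r, s} ∉ τ ✗.
  V = {[q], [r=s]}: π^{-1}(V) = {q, r, s} ∈ τ ✓.
  V = {[t]}: π^{-1}(V) = {t} ∉ τ ✗.
  V = {[q], [t]}: π^{-1}(V) = {q, t} ∉ τ ✗.
  V = {[r=s], [t]}: π^{-1}(V) = {r, s, t} ∉ τ ✗.
  V = {[q], [r=s], [t]}: π^{-1}(V) = {q, r, s, t} ∈ τ ✓.
Open sets in the quotient: τ_Q = {{}, {[q], [r=s]}, {[q], [r=s], [t]}} (3 elements).


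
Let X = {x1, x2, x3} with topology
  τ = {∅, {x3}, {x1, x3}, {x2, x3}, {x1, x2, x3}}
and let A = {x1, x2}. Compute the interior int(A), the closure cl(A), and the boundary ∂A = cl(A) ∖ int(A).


int(A) = ∅, cl(A) = {x1, x2}, ∂A = {x1, x2}.

Closed sets in (X, τ) are complements of opens:
  closed(X, τ) = {∅, {x1}, {x2}, {x1, x2}, {x1, x2, x3}}.
int(A) = ⋃ {U ∈ τ : U ⊆ A}. Opens contained in A: ∅.
Taking the union of these: int(A) = ∅.
cl(A) = ⋂ {C closed : A ⊆ C}. Closed sets containing A: {x1, x2}, {x1, x2, x3}.
Intersecting these: cl(A) = {x1, x2}.
∂A = cl(A) ∖ int(A) = {x1, x2} ∖ ∅ = {x1, x2}.


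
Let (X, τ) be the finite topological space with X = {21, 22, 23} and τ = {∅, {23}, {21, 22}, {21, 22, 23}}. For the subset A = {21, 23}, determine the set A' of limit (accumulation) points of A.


A' = {22}

For each x ∈ X, list the open sets U ∈ τ with x ∈ U, then check whether U ∩ (A ∖ {x}) ≠ ∅ for every such U.
  x = 21: open {21, 22} ∋ x has {21, 22} ∩ (A ∖ {21}) = ∅, so x is NOT a limit point.
  x = 22: opens ∋ x are {21, 22}, {21, 22, 23}; each meets A ∖ {22}, so x IS a limit point.
  x = 23: open {23} ∋ x has {23} ∩ (A ∖ {23}) = ∅, so x is NOT a limit point.
Collecting: A' = {22}.


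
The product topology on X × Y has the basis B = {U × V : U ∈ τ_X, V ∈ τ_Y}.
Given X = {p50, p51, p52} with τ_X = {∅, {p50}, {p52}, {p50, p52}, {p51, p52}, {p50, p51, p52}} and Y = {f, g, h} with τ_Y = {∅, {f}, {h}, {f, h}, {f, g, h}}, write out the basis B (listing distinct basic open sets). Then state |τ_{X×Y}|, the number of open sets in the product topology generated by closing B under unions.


Basis B = {∅ × ∅, {p50} × {f}, {p50} × {h}, {p52} × {f}, {p52} × {h}, {p50} × {f, h}, {p50, p52} × {f}, {p50, p52} × {h}, {p51, p52} × {f}, {p51, p52} × {h}, {p52} × {f, h}, {p50} × {f, g, h}, {p50, p51, p52} × {f}, {p50, p51, p52} × {h}, {p52} × {f, g, h}, {p50, p52} × {f, h}, {p51, p52} × {f, h}, {p50, p52} × {f, g, h}, {p50, p51, p52} × {f, h}, {p51, p52} × {f, g, h}, {p50, p51, p52} × {f, g, h}}; |τ_{X×Y}| = 70.

Enumerate products U × V with U ∈ τ_X, V ∈ τ_Y (deduplicated):
  ∅ × ∅ = {} (∅)
  {p50} × {f} = {(p50,f)}
  {p50} × {h} = {(p50,h)}
  {p52} × {f} = {(p52,f)}
  {p52} × {h} = {(p52,h)}
  {p50} × {f, h} = {(p50,f), (p50,h)}
  {p50, p52} × {f} = {(p50,f), (p52,f)}
  {p50, p52} × {h} = {(p50,h), (p52,h)}
  {p51, p52} × {f} = {(p51,f), (p52,f)}
  {p51, p52} × {h} = {(p51,h), (p52,h)}
  {p52} × {f, h} = {(p52,f), (p52,h)}
  {p50} × {f, g, h} = {(p50,f), (p50,g), (p50,h)}
  {p50, p51, p52} × {f} = {(p50,f), (p51,f), (p52,f)}
  {p50, p51, p52} × {h} = {(p50,h), (p51,h), (p52,h)}
  {p52} × {f, g, h} = {(p52,f), (p52,g), (p52,h)}
  {p50, p52} × {f, h} = {(p50,f), (p50,h), (p52,f), (p52,h)}
  {p51, p52} × {f, h} = {(p51,f), (p51,h), (p52,f), (p52,h)}
  {p50, p52} × {f, g, h} = {(p50,f), (p50,g), (p50,h), (p52,f), (p52,g), (p52,h)}
  {p50, p51, p52} × {f, h} = {(p50,f), (p50,h), (p51,f), (p51,h), (p52,f), (p52,h)}
  {p51, p52} × {f, g, h} = {(p51,f), (p51,g), (p51,h), (p52,f), (p52,g), (p52,h)}
  {p50, p51, p52} × {f, g, h} = {(p50,f), (p50,g), (p50,h), (p51,f), (p51,g), (p51,h), (p52,f), (p52,g), (p52,h)}
These 21 distinct sets form the basis B.
Close under arbitrary unions to get τ_{X×Y}; counting gives |τ_{X×Y}| = 70.


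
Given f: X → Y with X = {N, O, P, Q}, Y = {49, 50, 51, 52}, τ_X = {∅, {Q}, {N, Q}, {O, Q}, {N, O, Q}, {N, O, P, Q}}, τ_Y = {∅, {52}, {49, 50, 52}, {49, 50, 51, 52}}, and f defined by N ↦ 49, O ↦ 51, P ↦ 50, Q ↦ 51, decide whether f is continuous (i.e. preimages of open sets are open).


f is NOT continuous.

Compute f^{-1}(U) for each U ∈ τ_Y:
  U = ∅: f^{-1}(U) = ∅ ∈ τ_X ✓.
  U = {52}: f^{-1}(U) = ∅ ∈ τ_X ✓.
  U = {49, 50, 52}: f^{-1}(U) = {N, P} ∉ τ_X ✗.
  U = {49, 50, 51, 52}: f^{-1}(U) = {N, O, P, Q} ∈ τ_X ✓.
Found U = {49, 50, 52} with f^{-1}(U) = {N, P} not in τ_X. Therefore f is NOT continuous.


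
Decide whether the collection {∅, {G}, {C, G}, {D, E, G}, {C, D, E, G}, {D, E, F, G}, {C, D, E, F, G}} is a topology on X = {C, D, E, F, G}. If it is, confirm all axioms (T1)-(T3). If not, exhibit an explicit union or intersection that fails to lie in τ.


τ IS a topology on X.

Axiom (T1): ∅ ∈ τ? Yes; X ∈ τ? Yes.
Axiom (T2/T3): check pairwise unions and intersections of members of τ.
All pairwise intersections and unions checked — each lies in τ. Therefore τ satisfies (T1), (T2), (T3): it IS a topology on X.


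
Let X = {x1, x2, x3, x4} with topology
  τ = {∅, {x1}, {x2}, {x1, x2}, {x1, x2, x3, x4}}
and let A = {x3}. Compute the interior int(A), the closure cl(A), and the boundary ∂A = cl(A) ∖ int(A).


int(A) = ∅, cl(A) = {x3, x4}, ∂A = {x3, x4}.

Closed sets in (X, τ) are complements of opens:
  closed(X, τ) = {∅, {x3, x4}, {x1, x3, x4}, {x2, x3, x4}, {x1, x2, x3, x4}}.
int(A) = ⋃ {U ∈ τ : U ⊆ A}. Opens contained in A: ∅.
Taking the union of these: int(A) = ∅.
cl(A) = ⋂ {C closed : A ⊆ C}. Closed sets containing A: {x3, x4}, {x1, x3, x4}, {x2, x3, x4}, {x1, x2, x3, x4}.
Intersecting these: cl(A) = {x3, x4}.
∂A = cl(A) ∖ int(A) = {x3, x4} ∖ ∅ = {x3, x4}.


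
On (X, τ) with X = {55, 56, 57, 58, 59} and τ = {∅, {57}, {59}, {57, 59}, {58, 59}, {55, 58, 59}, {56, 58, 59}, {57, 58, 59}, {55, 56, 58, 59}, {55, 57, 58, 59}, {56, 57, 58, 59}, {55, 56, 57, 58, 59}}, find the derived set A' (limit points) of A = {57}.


A' = ∅

For each x ∈ X, list the open sets U ∈ τ with x ∈ U, then check whether U ∩ (A ∖ {x}) ≠ ∅ for every such U.
  x = 55: open {55, 58, 59} ∋ x has {55, 58, 59} ∩ (A ∖ {55}) = ∅, so x is NOT a limit point.
  x = 56: open {56, 58, 59} ∋ x has {56, 58, 59} ∩ (A ∖ {56}) = ∅, so x is NOT a limit point.
  x = 57: open {57} ∋ x has {57} ∩ (A ∖ {57}) = ∅, so x is NOT a limit point.
  x = 58: open {58, 59} ∋ x has {58, 59} ∩ (A ∖ {58}) = ∅, so x is NOT a limit point.
  x = 59: open {59} ∋ x has {59} ∩ (A ∖ {59}) = ∅, so x is NOT a limit point.
Collecting: A' = ∅.


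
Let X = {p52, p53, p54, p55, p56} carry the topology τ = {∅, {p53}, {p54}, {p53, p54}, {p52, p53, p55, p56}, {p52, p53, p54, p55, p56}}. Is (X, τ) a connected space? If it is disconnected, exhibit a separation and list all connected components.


(X, τ) is disconnected; components = [{p54}, {p52, p53, p55, p56}].

Find clopen sets (U ∈ τ with X ∖ U ∈ τ):
  U = ∅, X ∖ U = {p52, p53, p54, p55, p56} — both open, so U is clopen.
  U = {p54}, X ∖ U = {p52, p53, p55, p56} — both open, so U is clopen.
  U = {p52, p53, p55, p56}, X ∖ U = {p54} — both open, so U is clopen.
  U = {p52, p53, p54, p55, p56}, X ∖ U = ∅ — both open, so U is clopen.
Nontrivial clopen(s) exist: e.g. {p52, p53, p55, p56}. So (X, τ) is disconnected.
Compute connected components by grouping points that agree on all clopens:
  component: {p54}
  component: {p52, p53, p55, p56}


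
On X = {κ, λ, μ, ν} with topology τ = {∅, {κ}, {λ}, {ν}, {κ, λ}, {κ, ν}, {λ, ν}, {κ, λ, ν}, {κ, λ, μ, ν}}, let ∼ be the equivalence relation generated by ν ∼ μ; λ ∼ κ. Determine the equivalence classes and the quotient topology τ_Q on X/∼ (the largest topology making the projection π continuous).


X/∼ = {[κ=λ], [μ=ν]}; |τ_Q| = 3.

Equivalence classes: [κ=λ], [μ=ν].
Quotient map π: X → X/∼ sends κ ↦ [κ=λ], λ ↦ [κ=λ], μ ↦ [μ=ν], ν ↦ [μ=ν].
For each subset V ⊆ X/∼, compute π^{-1}(V) ⊆ X and check whether π^{-1}(V) ∈ τ. V is open in τ_Q iff π^{-1}(V) ∈ τ.
  V = {}: π^{-1}(V) = ∅ ∈ τ ✓.
  V = {[κ=λ]}: π^{-1}(V) = {κ, λ} ∈ τ ✓.
  V = {[μ=ν]}: π^{-1}(V) = {μ, ν} ∉ τ ✗.
  V = {[κ=λ], [μ=ν]}: π^{-1}(V) = {κ, λ, μ, ν} ∈ τ ✓.
Open sets in the quotient: τ_Q = {{}, {[κ=λ]}, {[κ=λ], [μ=ν]}} (3 elements).


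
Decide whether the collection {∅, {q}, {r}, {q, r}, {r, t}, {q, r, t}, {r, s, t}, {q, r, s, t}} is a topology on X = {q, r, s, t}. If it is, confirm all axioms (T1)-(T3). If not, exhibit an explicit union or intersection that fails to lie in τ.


τ IS a topology on X.

Axiom (T1): ∅ ∈ τ? Yes; X ∈ τ? Yes.
Axiom (T2/T3): check pairwise unions and intersections of members of τ.
All pairwise intersections and unions checked — each lies in τ. Therefore τ satisfies (T1), (T2), (T3): it IS a topology on X.


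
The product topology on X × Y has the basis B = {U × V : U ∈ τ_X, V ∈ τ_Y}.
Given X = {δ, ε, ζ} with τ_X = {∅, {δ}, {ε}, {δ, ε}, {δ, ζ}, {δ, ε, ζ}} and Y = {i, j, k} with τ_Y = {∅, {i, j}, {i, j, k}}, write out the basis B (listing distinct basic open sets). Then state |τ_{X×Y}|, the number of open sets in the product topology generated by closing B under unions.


Basis B = {∅ × ∅, {δ} × {i, j}, {ε} × {i, j}, {δ} × {i, j, k}, {ε} × {i, j, k}, {δ, ε} × {i, j}, {δ, ζ} × {i, j}, {δ, ε} × {i, j, k}, {δ, ζ} × {i, j, k}, {δ, ε, ζ} × {i, j}, {δ, ε, ζ} × {i, j, k}}; |τ_{X×Y}| = 18.

Enumerate products U × V with U ∈ τ_X, V ∈ τ_Y (deduplicated):
  ∅ × ∅ = {} (∅)
  {δ} × {i, j} = {(δ,i), (δ,j)}
  {ε} × {i, j} = {(ε,i), (ε,j)}
  {δ} × {i, j, k} = {(δ,i), (δ,j), (δ,k)}
  {ε} × {i, j, k} = {(ε,i), (ε,j), (ε,k)}
  {δ, ε} × {i, j} = {(δ,i), (δ,j), (ε,i), (ε,j)}
  {δ, ζ} × {i, j} = {(δ,i), (δ,j), (ζ,i), (ζ,j)}
  {δ, ε} × {i, j, k} = {(δ,i), (δ,j), (δ,k), (ε,i), (ε,j), (ε,k)}
  {δ, ζ} × {i, j, k} = {(δ,i), (δ,j), (δ,k), (ζ,i), (ζ,j), (ζ,k)}
  {δ, ε, ζ} × {i, j} = {(δ,i), (δ,j), (ε,i), (ε,j), (ζ,i), (ζ,j)}
  {δ, ε, ζ} × {i, j, k} = {(δ,i), (δ,j), (δ,k), (ε,i), (ε,j), (ε,k), (ζ,i), (ζ,j), (ζ,k)}
These 11 distinct sets form the basis B.
Close under arbitrary unions to get τ_{X×Y}; counting gives |τ_{X×Y}| = 18.


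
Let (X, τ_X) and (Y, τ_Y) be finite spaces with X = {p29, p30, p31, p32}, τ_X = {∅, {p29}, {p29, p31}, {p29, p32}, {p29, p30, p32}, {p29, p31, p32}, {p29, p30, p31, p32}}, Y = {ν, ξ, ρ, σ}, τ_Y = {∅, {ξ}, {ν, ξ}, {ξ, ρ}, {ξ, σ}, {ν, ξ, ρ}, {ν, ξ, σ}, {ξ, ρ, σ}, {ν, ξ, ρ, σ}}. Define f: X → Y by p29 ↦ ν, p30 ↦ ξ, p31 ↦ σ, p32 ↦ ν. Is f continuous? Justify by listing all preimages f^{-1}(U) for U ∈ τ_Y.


f is NOT continuous.

Compute f^{-1}(U) for each U ∈ τ_Y:
  U = ∅: f^{-1}(U) = ∅ ∈ τ_X ✓.
  U = {ξ}: f^{-1}(U) = {p30} ∉ τ_X ✗.
  U = {ν, ξ}: f^{-1}(U) = {p29, p30, p32} ∈ τ_X ✓.
  U = {ξ, ρ}: f^{-1}(U) = {p30} ∉ τ_X ✗.
  U = {ξ, σ}: f^{-1}(U) = {p30, p31} ∉ τ_X ✗.
  U = {ν, ξ, ρ}: f^{-1}(U) = {p29, p30, p32} ∈ τ_X ✓.
  U = {ν, ξ, σ}: f^{-1}(U) = {p29, p30, p31, p32} ∈ τ_X ✓.
  U = {ξ, ρ, σ}: f^{-1}(U) = {p30, p31} ∉ τ_X ✗.
  U = {ν, ξ, ρ, σ}: f^{-1}(U) = {p29, p30, p31, p32} ∈ τ_X ✓.
Found U = {ξ} with f^{-1}(U) = {p30} not in τ_X. Therefore f is NOT continuous.


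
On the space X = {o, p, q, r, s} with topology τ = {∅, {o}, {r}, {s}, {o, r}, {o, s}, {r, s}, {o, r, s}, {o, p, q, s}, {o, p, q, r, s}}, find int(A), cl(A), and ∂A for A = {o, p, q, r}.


int(A) = {o, r}, cl(A) = {o, p, q, r}, ∂A = {p, q}.

Closed sets in (X, τ) are complements of opens:
  closed(X, τ) = {∅, {r}, {p, q}, {o, p, q}, {p, q, r}, {p, q, s}, {o, p, q, r}, {o, p, q, s}, {p, q, r, s}, {o, p, q, r, s}}.
int(A) = ⋃ {U ∈ τ : U ⊆ A}. Opens contained in A: ∅, {o}, {r}, {o, r}.
Taking the union of these: int(A) = {o, r}.
cl(A) = ⋂ {C closed : A ⊆ C}. Closed sets containing A: {o, p, q, r}, {o, p, q, r, s}.
Intersecting these: cl(A) = {o, p, q, r}.
∂A = cl(A) ∖ int(A) = {o, p, q, r} ∖ {o, r} = {p, q}.


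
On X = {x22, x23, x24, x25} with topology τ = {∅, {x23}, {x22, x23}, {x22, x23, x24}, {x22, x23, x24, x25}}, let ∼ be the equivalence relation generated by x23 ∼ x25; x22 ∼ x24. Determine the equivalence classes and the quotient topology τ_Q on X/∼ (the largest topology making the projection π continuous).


X/∼ = {[x22=x24], [x23=x25]}; |τ_Q| = 2.

Equivalence classes: [x22=x24], [x23=x25].
Quotient map π: X → X/∼ sends x22 ↦ [x22=x24], x23 ↦ [x23=x25], x24 ↦ [x22=x24], x25 ↦ [x23=x25].
For each subset V ⊆ X/∼, compute π^{-1}(V) ⊆ X and check whether π^{-1}(V) ∈ τ. V is open in τ_Q iff π^{-1}(V) ∈ τ.
  V = {}: π^{-1}(V) = ∅ ∈ τ ✓.
  V = {[x22=x24]}: π^{-1}(V) = {x22, x24} ∉ τ ✗.
  V = {[x23=x25]}: π^{-1}(V) = {x23, x25} ∉ τ ✗.
  V = {[x22=x24], [x23=x25]}: π^{-1}(V) = {x22, x23, x24, x25} ∈ τ ✓.
Open sets in the quotient: τ_Q = {{}, {[x22=x24], [x23=x25]}} (2 elements).


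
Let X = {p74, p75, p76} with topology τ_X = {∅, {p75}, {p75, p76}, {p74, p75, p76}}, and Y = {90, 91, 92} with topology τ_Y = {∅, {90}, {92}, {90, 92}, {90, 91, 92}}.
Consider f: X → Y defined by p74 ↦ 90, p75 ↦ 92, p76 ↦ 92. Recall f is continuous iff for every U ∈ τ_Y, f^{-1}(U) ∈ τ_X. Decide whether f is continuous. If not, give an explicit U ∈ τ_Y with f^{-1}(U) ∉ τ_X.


f is NOT continuous.

Compute f^{-1}(U) for each U ∈ τ_Y:
  U = ∅: f^{-1}(U) = ∅ ∈ τ_X ✓.
  U = {90}: f^{-1}(U) = {p74} ∉ τ_X ✗.
  U = {92}: f^{-1}(U) = {p75, p76} ∈ τ_X ✓.
  U = {90, 92}: f^{-1}(U) = {p74, p75, p76} ∈ τ_X ✓.
  U = {90, 91, 92}: f^{-1}(U) = {p74, p75, p76} ∈ τ_X ✓.
Found U = {90} with f^{-1}(U) = {p74} not in τ_X. Therefore f is NOT continuous.


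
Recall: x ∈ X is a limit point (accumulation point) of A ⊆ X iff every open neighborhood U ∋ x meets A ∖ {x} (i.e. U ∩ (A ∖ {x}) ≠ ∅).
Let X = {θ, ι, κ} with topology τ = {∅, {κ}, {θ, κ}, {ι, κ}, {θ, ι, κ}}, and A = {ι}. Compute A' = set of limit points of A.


A' = ∅

For each x ∈ X, list the open sets U ∈ τ with x ∈ U, then check whether U ∩ (A ∖ {x}) ≠ ∅ for every such U.
  x = θ: open {θ, κ} ∋ x has {θ, κ} ∩ (A ∖ {θ}) = ∅, so x is NOT a limit point.
  x = ι: open {ι, κ} ∋ x has {ι, κ} ∩ (A ∖ {ι}) = ∅, so x is NOT a limit point.
  x = κ: open {κ} ∋ x has {κ} ∩ (A ∖ {κ}) = ∅, so x is NOT a limit point.
Collecting: A' = ∅.


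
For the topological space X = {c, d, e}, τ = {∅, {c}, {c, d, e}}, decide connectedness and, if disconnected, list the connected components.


(X, τ) is connected.

Find clopen sets (U ∈ τ with X ∖ U ∈ τ):
  U = ∅, X ∖ U = {c, d, e} — both open, so U is clopen.
  U = {c, d, e}, X ∖ U = ∅ — both open, so U is clopen.
Only trivial clopens (∅ and X) exist, so (X, τ) is connected.
Compute connected components by grouping points that agree on all clopens:
  component: {c, d, e}


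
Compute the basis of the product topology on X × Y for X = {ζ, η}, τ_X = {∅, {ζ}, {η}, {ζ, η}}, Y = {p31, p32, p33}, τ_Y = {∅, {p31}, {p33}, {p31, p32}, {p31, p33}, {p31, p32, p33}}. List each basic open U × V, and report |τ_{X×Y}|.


Basis B = {∅ × ∅, {ζ} × {p31}, {ζ} × {p33}, {η} × {p31}, {η} × {p33}, {ζ} × {p31, p32}, {ζ} × {p31, p33}, {ζ, η} × {p31}, {ζ, η} × {p33}, {η} × {p31, p32}, {η} × {p31, p33}, {ζ} × {p31, p32, p33}, {η} × {p31, p32, p33}, {ζ, η} × {p31, p32}, {ζ, η} × {p31, p33}, {ζ, η} × {p31, p32, p33}}; |τ_{X×Y}| = 36.

Enumerate products U × V with U ∈ τ_X, V ∈ τ_Y (deduplicated):
  ∅ × ∅ = {} (∅)
  {ζ} × {p31} = {(ζ,p31)}
  {ζ} × {p33} = {(ζ,p33)}
  {η} × {p31} = {(η,p31)}
  {η} × {p33} = {(η,p33)}
  {ζ} × {p31, p32} = {(ζ,p31), (ζ,p32)}
  {ζ} × {p31, p33} = {(ζ,p31), (ζ,p33)}
  {ζ, η} × {p31} = {(ζ,p31), (η,p31)}
  {ζ, η} × {p33} = {(ζ,p33), (η,p33)}
  {η} × {p31, p32} = {(η,p31), (η,p32)}
  {η} × {p31, p33} = {(η,p31), (η,p33)}
  {ζ} × {p31, p32, p33} = {(ζ,p31), (ζ,p32), (ζ,p33)}
  {η} × {p31, p32, p33} = {(η,p31), (η,p32), (η,p33)}
  {ζ, η} × {p31, p32} = {(ζ,p31), (ζ,p32), (η,p31), (η,p32)}
  {ζ, η} × {p31, p33} = {(ζ,p31), (ζ,p33), (η,p31), (η,p33)}
  {ζ, η} × {p31, p32, p33} = {(ζ,p31), (ζ,p32), (ζ,p33), (η,p31), (η,p32), (η,p33)}
These 16 distinct sets form the basis B.
Close under arbitrary unions to get τ_{X×Y}; counting gives |τ_{X×Y}| = 36.
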